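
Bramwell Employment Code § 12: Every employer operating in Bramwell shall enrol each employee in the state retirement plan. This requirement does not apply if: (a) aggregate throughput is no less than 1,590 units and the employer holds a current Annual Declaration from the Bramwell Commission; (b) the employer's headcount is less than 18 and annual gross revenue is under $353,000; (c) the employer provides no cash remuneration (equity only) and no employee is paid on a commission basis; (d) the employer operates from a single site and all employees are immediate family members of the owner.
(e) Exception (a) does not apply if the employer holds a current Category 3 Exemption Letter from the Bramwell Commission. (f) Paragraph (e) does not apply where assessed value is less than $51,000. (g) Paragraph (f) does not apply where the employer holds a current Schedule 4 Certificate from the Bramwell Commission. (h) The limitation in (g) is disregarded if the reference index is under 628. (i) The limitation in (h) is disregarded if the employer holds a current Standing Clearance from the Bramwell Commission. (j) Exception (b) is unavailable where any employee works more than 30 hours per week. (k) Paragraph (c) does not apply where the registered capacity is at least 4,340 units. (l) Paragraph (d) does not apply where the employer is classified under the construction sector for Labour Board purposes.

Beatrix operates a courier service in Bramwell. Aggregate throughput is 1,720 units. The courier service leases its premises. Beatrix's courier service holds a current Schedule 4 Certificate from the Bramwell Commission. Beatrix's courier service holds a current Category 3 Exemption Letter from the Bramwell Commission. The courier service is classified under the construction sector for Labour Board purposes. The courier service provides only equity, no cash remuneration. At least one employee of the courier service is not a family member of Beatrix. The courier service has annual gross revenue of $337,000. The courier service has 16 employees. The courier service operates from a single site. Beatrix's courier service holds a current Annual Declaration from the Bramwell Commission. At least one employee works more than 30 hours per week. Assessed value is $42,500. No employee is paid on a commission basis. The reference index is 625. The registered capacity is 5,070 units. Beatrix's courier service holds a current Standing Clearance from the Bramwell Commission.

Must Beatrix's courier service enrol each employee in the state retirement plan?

Yes — Beatrix's courier service must enrol each employee in the state retirement plan.

Exception (a) is satisfied on its face — aggregate throughput is 1,720 units, meeting the 1,590 units threshold; a current Annual Declaration is held. However, paragraphs (e)–(i) must be considered: (e) is triggered — a current Category 3 Exemption Letter is held. (f) applies (assessed value is $42,500, less than the $51,000 limit), but is displaced by (g): (g) operates against (f): a current Schedule 4 Certificate is held. (h) applies (the reference index is 625, under the 628 limit), but is displaced by (i): (i) operates against (h): a current Standing Clearance is held. So (a) is unavailable.
Exception (b) is satisfied on its face — the employer's headcount is 16, less than the 18 limit; annual gross revenue is $337,000, under the $353,000 limit. But applying paragraph (j): (j) is engaged — at least one employee exceeds 30 hours/week. So (b) is unavailable.
Exception (c): remuneration is equity-only; no employee is paid on commission — every condition holds. However, paragraph (k) must be considered: (k) applies — the registered capacity is 5,070 units, meeting the 4,340 units threshold. (c) is therefore removed.
Exception (d) does not apply: at least one employee is not a family member.
No exception is made out. Beatrix's courier service falls within the general rule.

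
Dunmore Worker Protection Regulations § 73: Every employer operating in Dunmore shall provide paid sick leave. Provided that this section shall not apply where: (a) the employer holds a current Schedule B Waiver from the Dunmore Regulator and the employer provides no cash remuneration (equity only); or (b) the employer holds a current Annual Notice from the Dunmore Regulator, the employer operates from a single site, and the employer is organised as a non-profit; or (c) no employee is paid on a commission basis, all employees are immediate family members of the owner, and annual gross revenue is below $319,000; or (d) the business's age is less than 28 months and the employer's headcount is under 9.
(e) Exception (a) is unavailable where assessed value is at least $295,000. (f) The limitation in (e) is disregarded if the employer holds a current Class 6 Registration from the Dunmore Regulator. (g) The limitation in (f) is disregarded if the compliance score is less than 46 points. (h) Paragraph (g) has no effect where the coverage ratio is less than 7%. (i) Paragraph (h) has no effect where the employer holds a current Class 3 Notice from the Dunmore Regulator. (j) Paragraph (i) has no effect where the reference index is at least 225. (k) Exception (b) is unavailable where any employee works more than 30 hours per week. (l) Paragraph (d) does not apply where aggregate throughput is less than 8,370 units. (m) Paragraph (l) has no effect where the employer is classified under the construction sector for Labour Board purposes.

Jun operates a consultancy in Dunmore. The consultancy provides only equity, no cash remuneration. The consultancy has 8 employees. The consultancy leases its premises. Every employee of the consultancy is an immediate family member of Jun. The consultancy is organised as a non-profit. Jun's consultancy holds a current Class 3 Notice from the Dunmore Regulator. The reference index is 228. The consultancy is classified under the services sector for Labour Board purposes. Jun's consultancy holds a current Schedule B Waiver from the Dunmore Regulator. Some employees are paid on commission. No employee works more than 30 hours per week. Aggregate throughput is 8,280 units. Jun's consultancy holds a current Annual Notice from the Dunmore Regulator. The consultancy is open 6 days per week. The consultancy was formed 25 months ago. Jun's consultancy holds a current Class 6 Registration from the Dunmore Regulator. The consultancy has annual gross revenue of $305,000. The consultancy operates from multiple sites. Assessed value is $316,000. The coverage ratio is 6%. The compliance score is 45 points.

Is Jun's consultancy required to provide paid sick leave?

All of (a)'s requirements are met (a current Schedule B Waiver is held; remuneration is equity-only). Applying paragraphs (e)–(j): (e) applies (assessed value is $316,000, meeting the $295,000 threshold), but is overridden by (f): (f) is triggered — a current Class 6 Registration is held. (g) applies (the compliance score is 45 points, less than the 46 points limit), but is overridden by (h): (h) is triggered — the coverage ratio is 6%, less than the 7% limit. (i) is triggered (a current Class 3 Notice is held), but is set aside by (j): (j) operates — the reference index is 228, meeting the 225 threshold. So (a) applies.
Exception (b) requires that the employer operates from a single site; but the employer operates from multiple sites, so (b) is unavailable.
Exception (c) does not apply: some employees are paid on commission.
Exception (d)'s conditions are all satisfied: the business's age is 25 months, less than the 28 months limit; the employer's headcount is 8, under the 9 limit. Turning to paragraphs (l)–(m): (l) is triggered — aggregate throughput is 8,280 units, less than the 8,370 units limit. (m), which would lift (l), is inapplicable — the consultancy is classified under the services sector. Exception (d) does not apply.

No — exception (a) applies; Jun's consultancy is not required to provide paid sick leave.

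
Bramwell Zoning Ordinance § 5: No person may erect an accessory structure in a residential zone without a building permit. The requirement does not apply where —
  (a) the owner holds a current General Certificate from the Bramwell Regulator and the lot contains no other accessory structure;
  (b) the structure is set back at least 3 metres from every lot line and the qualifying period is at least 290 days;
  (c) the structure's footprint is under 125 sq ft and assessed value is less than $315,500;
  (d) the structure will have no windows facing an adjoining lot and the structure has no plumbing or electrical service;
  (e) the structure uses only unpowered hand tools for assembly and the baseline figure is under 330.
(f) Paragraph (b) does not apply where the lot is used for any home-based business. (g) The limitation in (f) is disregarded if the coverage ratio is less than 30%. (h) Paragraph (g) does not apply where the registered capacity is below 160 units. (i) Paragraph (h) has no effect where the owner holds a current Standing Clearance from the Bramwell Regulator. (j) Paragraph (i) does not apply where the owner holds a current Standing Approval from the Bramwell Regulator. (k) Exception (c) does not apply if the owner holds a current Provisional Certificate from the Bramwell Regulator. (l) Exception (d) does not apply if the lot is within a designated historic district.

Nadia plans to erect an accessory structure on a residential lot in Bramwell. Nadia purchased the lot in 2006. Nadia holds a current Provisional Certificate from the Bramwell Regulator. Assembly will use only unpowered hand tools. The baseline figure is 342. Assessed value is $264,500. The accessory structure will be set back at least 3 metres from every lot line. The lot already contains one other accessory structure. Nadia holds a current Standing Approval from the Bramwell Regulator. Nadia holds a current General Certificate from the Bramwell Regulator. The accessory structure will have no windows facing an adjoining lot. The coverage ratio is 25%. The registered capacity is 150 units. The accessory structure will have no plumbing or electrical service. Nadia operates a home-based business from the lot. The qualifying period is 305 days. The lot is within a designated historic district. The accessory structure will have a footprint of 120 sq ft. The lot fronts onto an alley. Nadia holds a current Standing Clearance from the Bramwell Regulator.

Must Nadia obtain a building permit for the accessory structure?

Exception (a) fails — the lot already has another accessory structure.
Exception (b)'s conditions are all satisfied: the setback is at least 3 m on every side; the qualifying period is 305 days, meeting the 290 days threshold. However, paragraphs (f)–(j) must be considered: (f) operates against (b): a home-based business operates on the lot. (g) is triggered (the coverage ratio is 25%, less than the 30% limit), but is itself disapplied by (h): (h) is triggered — the registered capacity is 150 units, below the 160 units limit. (i) would limit (h) — a current Standing Clearance is held — but (j) sets (i) aside: (j) operates against (i): a current Standing Approval is held. (b) is therefore removed.
Exception (c) is satisfied on its face — the structure's footprint is 120 sq ft, under the 125 sq ft limit; assessed value is $264,500, less than the $315,500 limit. However, paragraph (k) must be considered: (k) operates against (c): a current Provisional Certificate is held. Exception (c) does not apply.
Exception (d)'s conditions are all satisfied: no windows face an adjoining lot; there is no plumbing or electrical service. But: (l) is engaged — the lot is in a historic district. (d) is therefore removed.
Exception (e) requires that the baseline figure is under 330; but the baseline figure is 342, not under 330, so (e) is unavailable.
No exception displaces § 5.

Yes — Nadia must obtain a building permit.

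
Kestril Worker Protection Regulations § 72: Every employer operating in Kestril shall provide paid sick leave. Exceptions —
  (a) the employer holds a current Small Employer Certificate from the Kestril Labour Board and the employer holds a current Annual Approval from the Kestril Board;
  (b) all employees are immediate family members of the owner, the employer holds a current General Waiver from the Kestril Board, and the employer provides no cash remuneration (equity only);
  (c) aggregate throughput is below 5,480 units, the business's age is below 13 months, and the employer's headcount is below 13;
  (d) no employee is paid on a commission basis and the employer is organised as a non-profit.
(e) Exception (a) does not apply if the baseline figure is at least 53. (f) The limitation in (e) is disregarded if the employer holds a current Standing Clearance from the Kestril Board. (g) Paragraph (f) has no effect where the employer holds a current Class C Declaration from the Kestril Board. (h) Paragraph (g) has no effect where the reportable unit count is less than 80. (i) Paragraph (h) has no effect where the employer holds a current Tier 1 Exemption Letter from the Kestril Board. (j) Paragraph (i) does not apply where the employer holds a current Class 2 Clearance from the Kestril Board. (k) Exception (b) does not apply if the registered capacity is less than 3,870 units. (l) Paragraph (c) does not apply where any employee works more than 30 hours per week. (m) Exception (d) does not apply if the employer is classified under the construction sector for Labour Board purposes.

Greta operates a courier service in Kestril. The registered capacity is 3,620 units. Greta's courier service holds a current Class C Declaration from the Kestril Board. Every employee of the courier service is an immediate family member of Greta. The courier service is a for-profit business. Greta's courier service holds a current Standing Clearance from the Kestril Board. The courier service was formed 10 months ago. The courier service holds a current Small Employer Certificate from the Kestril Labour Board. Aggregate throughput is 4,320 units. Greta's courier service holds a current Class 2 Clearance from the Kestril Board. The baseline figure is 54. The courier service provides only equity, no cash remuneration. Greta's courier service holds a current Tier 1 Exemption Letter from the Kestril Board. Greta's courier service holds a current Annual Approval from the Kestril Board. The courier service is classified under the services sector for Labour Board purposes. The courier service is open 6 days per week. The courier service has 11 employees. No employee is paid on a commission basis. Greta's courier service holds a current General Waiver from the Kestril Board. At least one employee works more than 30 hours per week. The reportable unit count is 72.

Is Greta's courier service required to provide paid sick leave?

Exception (a): a current Small Employer Certificate is held; a current Annual Approval is held — every condition holds. Applying paragraphs (e)–(j): (e) is engaged (the baseline figure is 54, meeting the 53 threshold), but is displaced by (f): (f) operates — a current Standing Clearance is held. (g) operates (a current Class C Declaration is held), but is displaced by (h): (h) applies — the reportable unit count is 72, less than the 80 limit. (i) is engaged (a current Tier 1 Exemption Letter is held), but is displaced by (j): (j) applies — a current Class 2 Clearance is held. (a) remains available.
Exception (b)'s conditions are all satisfied: every employee is an immediate family member; a current General Waiver is held; remuneration is equity-only. But: (k) operates against (b): the registered capacity is 3,620 units, less than the 3,870 units limit. (b) is therefore removed.
Exception (c) is satisfied on its face — aggregate throughput is 4,320 units, below the 5,480 units limit; the business's age is 10 months, below the 13 months limit; the employer's headcount is 11, below the 13 limit. Turning to paragraph (l): (l) is engaged — at least one employee exceeds 30 hours/week. (c) is therefore removed.
Exception (d) does not apply: the employer is for-profit.

No — exception (a) applies; Greta's courier service is not required to provide paid sick leave.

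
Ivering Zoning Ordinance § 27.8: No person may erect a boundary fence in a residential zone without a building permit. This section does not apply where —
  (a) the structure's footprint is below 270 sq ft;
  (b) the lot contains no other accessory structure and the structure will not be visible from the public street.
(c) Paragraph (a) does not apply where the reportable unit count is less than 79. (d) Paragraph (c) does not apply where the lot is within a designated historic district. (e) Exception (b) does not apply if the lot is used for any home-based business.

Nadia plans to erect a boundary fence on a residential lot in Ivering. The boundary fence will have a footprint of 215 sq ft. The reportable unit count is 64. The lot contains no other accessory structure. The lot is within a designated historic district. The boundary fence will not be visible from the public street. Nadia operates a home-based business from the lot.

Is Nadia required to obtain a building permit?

No — exception (a) applies; Nadia does not need a building permit.

All of (a)'s requirements are met (the structure's footprint is 215 sq ft, below the 270 sq ft limit). As to paragraphs (c)–(d): (c) applies (the reportable unit count is 64, less than the 79 limit), but yields to (d): (d) applies — the lot is in a historic district. Exception (a) stands.
Exception (b)'s conditions are all satisfied: the lot has no other accessory structure; the structure will not be visible from the street. But applying paragraph (e): (e) is triggered — a home-based business operates on the lot. Exception (b) does not apply.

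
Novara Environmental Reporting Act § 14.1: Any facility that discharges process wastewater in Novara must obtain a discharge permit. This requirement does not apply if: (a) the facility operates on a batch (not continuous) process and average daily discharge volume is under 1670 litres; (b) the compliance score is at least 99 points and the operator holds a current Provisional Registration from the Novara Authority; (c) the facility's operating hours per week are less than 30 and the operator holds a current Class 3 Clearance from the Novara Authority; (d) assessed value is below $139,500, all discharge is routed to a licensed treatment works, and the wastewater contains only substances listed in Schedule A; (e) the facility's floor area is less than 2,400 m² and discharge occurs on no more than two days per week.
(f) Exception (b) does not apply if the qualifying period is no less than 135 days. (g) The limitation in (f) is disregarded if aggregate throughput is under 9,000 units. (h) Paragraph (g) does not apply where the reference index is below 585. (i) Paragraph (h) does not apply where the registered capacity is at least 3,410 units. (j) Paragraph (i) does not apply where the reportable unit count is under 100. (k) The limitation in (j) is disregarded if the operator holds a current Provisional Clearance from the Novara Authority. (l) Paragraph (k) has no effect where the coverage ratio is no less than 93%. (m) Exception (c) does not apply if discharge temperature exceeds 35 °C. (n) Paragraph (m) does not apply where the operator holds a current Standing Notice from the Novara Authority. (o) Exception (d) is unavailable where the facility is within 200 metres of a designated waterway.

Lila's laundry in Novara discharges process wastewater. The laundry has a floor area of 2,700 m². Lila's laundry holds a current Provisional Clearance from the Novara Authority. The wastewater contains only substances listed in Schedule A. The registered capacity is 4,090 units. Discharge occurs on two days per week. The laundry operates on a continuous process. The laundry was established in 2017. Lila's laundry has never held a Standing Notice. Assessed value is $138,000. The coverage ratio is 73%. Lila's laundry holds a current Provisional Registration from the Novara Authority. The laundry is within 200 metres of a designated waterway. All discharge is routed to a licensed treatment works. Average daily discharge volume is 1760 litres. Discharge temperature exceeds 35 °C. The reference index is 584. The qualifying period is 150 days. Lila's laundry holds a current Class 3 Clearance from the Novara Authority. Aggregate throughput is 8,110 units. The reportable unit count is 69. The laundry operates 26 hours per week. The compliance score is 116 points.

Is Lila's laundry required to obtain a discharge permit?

Exception (a) fails — the facility operates on a continuous process.
Exception (b): the compliance score is 116 points, meeting the 99 points threshold; a current Provisional Registration is held — every condition holds. Under paragraphs (f)–(l): (f) applies (the qualifying period is 150 days, meeting the 135 days threshold), but is overridden by (g): (g) is engaged — aggregate throughput is 8,110 units, under the 9,000 units limit. (h) would limit (g) — the reference index is 584, below the 585 limit — but (i) sets (h) aside: (i) operates — the registered capacity is 4,090 units, meeting the 3,410 units threshold. (j) applies (the reportable unit count is 69, under the 100 limit), but is overridden by (k): (k) operates against (j): a current Provisional Clearance is held. (l) is not engaged (the coverage ratio is 73%, short of 93%), so (k) stands. Exception (b) stands.
Exception (c) is satisfied on its face — the facility's operating hours per week are 26, less than the 30 limit; a current Class 3 Clearance is held. Turning to paragraphs (m)–(n): (m) applies — discharge temperature exceeds 35 °C. (n), which would lift (m), is not triggered — no current Standing Notice is held. Exception (c) does not apply.
Exception (d): assessed value is $138,000, below the $139,500 limit; discharge is routed to a licensed treatment works; the wastewater is Schedule-A-only — every condition holds. But: (o) operates against (d): the laundry is within 200 m of a designated waterway. So (d) is unavailable.
Exception (e) requires that the facility's floor area is less than 2,400 m²; but the facility's floor area is 2,700 m², not less than 2,400 m², so (e) is unavailable.

No — exception (b) applies; Lila's laundry is not required to obtain a discharge permit.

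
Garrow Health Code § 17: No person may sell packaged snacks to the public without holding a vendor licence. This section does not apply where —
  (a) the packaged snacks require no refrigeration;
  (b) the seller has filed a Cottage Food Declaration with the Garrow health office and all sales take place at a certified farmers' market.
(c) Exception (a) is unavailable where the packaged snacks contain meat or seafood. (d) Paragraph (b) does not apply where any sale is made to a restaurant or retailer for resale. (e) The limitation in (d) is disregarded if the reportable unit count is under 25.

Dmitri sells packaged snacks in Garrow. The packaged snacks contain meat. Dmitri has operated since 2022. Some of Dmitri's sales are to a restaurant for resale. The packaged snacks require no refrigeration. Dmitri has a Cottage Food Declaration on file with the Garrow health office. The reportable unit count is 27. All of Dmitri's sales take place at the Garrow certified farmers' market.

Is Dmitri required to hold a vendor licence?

Yes — Dmitri must hold a vendor licence.

Exception (a)'s conditions are all satisfied: the packaged snacks are shelf-stable. But applying paragraph (c): (c) is engaged — the packaged snacks contain meat. So (a) is unavailable.
All of (b)'s requirements are met (a Cottage Food Declaration is on file; all sales are at a certified farmers' market). But: (d) operates — some sales are to a restaurant for resale. (e), which would lift (d), is not triggered — the reportable unit count is 27, not under 25. (b) is therefore removed.
No exception displaces § 17.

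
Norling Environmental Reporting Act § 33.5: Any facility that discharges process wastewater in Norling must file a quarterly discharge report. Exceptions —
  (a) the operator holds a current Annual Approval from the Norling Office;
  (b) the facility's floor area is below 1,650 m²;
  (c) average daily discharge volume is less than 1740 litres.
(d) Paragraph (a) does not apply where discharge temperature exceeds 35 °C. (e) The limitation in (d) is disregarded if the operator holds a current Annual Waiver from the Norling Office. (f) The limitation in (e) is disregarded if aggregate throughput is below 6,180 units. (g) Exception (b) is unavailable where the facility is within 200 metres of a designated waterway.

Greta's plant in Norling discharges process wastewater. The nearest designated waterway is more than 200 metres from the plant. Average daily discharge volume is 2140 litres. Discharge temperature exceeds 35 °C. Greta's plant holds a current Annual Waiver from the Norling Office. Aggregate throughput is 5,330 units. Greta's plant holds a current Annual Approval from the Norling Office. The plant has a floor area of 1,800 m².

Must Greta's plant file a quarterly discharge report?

Yes — Greta's plant must file a quarterly discharge report.

Exception (a): a current Annual Approval is held — every condition holds. However, paragraphs (d)–(f) must be considered: (d) is triggered — discharge temperature exceeds 35 °C. (e) would limit (d) — a current Annual Waiver is held — but (f) sets (e) aside: (f) operates against (e): aggregate throughput is 5,330 units, below the 6,180 units limit. So (a) is unavailable.
Exception (b) does not apply: the facility's floor area is 1,800 m², not below 1,650 m².
Exception (c) requires that average daily discharge volume is less than 1740 litres; but average daily discharge volume is 2140 litres, not less than 1740 litres, so (c) is unavailable.
No exception displaces § 33.5.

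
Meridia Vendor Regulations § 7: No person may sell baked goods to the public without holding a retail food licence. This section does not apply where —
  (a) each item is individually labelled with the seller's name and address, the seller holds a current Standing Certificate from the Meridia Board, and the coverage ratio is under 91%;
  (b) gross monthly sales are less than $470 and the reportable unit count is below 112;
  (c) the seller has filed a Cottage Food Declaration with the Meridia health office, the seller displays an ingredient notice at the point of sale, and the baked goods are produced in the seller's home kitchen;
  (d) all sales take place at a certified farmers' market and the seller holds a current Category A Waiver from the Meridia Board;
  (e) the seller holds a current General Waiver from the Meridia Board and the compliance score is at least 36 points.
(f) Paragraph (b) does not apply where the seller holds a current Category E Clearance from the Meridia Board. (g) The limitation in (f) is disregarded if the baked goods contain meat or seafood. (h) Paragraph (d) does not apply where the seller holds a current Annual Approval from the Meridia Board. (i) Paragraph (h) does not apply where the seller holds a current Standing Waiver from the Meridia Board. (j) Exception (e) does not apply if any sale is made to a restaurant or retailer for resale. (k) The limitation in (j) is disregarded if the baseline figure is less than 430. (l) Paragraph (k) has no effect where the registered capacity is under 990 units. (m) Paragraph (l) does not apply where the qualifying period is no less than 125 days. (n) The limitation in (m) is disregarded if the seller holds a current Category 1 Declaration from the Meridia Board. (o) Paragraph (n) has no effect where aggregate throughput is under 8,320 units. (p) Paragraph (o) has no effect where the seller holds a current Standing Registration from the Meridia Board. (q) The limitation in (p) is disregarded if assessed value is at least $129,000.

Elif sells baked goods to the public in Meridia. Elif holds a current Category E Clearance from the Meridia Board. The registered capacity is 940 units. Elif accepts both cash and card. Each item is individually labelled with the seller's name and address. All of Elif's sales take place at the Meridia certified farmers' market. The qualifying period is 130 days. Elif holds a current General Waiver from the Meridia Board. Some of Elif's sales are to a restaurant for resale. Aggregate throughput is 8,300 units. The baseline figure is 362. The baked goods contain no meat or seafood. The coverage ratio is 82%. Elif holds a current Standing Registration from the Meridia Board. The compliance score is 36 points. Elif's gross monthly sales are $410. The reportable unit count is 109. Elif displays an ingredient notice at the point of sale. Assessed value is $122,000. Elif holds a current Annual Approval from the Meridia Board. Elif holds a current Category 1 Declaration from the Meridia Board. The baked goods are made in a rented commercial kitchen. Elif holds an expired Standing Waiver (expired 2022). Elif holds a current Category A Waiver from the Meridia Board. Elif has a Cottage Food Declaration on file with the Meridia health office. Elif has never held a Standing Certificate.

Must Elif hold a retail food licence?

Exception (a) requires that the seller holds a current Standing Certificate from the Meridia Board; but there is no Standing Certificate in force, so (a) is unavailable.
All of (b)'s requirements are met (gross monthly sales are $410, less than the $470 limit; the reportable unit count is 109, below the 112 limit). But applying paragraphs (f)–(g): (f) operates against (b): a current Category E Clearance is held. (g), which would lift (f), is not engaged — the baked goods contain no meat or seafood. (b) is therefore removed.
Exception (c) fails — the baked goods are made in a commercial kitchen, not a home kitchen.
Exception (d) is satisfied on its face — all sales are at a certified farmers' market; a current Category A Waiver is held. Turning to paragraphs (h)–(i): (h) operates against (d): a current Annual Approval is held. (i) is not triggered (no current Standing Waiver is held), so (h) stands. So (d) is unavailable.
Exception (e) is satisfied on its face — a current General Waiver is held; the compliance score is 36 points, meeting the 36 points threshold. But applying paragraphs (j)–(q): (j) is triggered — some sales are to a restaurant for resale. (k) applies (the baseline figure is 362, less than the 430 limit), but is itself disapplied by (l): (l) operates — the registered capacity is 940 units, under the 990 units limit. (m) applies (the qualifying period is 130 days, meeting the 125 days threshold), but is set aside by (n): (n) is triggered — a current Category 1 Declaration is held. (o) is triggered (aggregate throughput is 8,300 units, under the 8,320 units limit), but is displaced by (p): (p) applies — a current Standing Registration is held. (q) is inapplicable (assessed value is $122,000, short of $129,000), so (p) stands. Exception (e) does not apply.
None of the exceptions is available; § 7 applies in full.

Yes — Elif must hold a retail food licence.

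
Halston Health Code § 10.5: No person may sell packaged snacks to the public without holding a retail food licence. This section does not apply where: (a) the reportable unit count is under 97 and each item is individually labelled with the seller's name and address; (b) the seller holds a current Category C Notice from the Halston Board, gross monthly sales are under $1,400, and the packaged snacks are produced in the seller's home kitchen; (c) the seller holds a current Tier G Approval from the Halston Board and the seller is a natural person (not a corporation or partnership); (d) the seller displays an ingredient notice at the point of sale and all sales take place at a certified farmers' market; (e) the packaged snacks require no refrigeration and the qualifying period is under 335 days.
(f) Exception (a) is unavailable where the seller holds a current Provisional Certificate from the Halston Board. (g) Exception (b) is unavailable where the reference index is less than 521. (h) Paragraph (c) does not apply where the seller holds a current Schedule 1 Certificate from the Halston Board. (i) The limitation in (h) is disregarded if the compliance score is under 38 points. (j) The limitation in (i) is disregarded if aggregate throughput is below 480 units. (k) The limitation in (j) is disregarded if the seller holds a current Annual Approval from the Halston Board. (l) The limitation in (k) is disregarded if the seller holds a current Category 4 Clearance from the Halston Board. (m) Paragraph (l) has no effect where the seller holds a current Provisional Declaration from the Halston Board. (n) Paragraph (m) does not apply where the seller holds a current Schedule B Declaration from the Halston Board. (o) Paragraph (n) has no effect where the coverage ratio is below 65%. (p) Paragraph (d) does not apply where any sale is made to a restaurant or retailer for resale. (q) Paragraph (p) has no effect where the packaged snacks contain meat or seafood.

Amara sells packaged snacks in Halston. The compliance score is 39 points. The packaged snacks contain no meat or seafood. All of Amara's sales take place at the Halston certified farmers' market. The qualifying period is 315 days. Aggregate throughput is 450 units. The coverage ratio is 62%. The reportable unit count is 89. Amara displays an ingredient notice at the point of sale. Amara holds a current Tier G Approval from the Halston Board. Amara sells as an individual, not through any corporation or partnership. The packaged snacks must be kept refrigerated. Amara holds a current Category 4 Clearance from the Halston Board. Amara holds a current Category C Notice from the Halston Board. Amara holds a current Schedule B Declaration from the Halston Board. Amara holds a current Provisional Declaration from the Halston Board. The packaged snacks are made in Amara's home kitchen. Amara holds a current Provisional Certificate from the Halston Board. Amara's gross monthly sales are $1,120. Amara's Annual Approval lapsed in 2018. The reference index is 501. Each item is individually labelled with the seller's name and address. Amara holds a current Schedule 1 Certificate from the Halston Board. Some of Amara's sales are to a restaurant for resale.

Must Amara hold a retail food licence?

Exception (a): the reportable unit count is 89, under the 97 limit; items are individually labelled — every condition holds. Turning to paragraph (f): (f) operates against (a): a current Provisional Certificate is held. (a) is therefore removed.
Exception (b): a current Category C Notice is held; gross monthly sales are $1,120, under the $1,400 limit; the packaged snacks are home-kitchen produced — every condition holds. Turning to paragraph (g): (g) operates — the reference index is 501, less than the 521 limit. (b) is therefore removed.
Exception (c): a current Tier G Approval is held; the seller is a natural person — every condition holds. But applying paragraphs (h)–(o): (h) operates against (c): a current Schedule 1 Certificate is held. (i) is not triggered (the compliance score is 39 points, not under 38 points), so (h) stands. So (c) is unavailable.
Exception (d): an ingredient notice is displayed; all sales are at a certified farmers' market — every condition holds. Turning to paragraphs (p)–(q): (p) is triggered — some sales are to a restaurant for resale. (q) is inapplicable (the packaged snacks contain no meat or seafood), so (p) stands. So (d) is unavailable.
Exception (e) does not apply: the packaged snacks require refrigeration.
No exception displaces § 10.5.

Yes — Amara must hold a retail food licence.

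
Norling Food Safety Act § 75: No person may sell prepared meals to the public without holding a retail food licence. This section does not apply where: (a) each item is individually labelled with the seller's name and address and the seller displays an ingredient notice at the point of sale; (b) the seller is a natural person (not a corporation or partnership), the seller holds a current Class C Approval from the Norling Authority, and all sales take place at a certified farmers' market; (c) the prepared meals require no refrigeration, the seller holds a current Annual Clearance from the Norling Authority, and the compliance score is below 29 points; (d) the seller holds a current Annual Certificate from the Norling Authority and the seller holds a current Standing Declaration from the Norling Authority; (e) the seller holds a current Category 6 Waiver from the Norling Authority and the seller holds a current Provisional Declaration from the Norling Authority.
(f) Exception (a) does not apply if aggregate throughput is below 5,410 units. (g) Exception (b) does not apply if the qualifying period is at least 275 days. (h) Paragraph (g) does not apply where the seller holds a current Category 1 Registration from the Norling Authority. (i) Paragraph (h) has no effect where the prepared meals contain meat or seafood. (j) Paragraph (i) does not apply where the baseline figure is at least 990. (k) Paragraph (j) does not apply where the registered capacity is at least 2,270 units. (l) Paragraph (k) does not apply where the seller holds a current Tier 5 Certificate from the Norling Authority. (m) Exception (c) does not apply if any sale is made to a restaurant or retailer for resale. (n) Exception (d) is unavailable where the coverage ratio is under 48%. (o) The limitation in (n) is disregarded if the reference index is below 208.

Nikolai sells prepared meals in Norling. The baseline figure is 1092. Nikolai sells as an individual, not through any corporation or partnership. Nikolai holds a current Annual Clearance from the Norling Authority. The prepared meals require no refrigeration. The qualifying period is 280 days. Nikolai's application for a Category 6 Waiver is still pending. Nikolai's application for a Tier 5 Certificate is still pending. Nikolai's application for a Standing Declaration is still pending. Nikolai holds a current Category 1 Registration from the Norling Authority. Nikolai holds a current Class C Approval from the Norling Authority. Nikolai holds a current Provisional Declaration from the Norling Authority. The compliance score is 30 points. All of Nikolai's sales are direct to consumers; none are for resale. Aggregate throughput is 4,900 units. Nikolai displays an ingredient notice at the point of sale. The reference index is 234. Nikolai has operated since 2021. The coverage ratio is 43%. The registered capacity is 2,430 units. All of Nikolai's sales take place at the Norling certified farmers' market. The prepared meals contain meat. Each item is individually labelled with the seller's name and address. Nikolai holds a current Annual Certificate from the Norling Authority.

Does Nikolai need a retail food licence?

Exception (a)'s conditions are all satisfied: items are individually labelled; an ingredient notice is displayed. Turning to paragraph (f): (f) operates against (a): aggregate throughput is 4,900 units, below the 5,410 units limit. (a) is therefore removed.
Exception (b): the seller is a natural person; a current Class C Approval is held; all sales are at a certified farmers' market — every condition holds. Turning to paragraphs (g)–(l): (g) applies — the qualifying period is 280 days, meeting the 275 days threshold. (h) would limit (g) — a current Category 1 Registration is held — but (i) sets (h) aside: (i) operates against (h): the prepared meals contain meat. (j) would limit (i) — the baseline figure is 1,092, meeting the 990 threshold — but (k) sets (j) aside: (k) operates against (j): the registered capacity is 2,430 units, meeting the 2,270 units threshold. (l), which would lift (k), does not operate here — the Tier 5 Certificate is not current. So (b) is unavailable.
Exception (c) fails — the compliance score is 30 points, not below 29 points.
Exception (d) requires that the seller holds a current Standing Declaration from the Norling Authority; but there is no Standing Declaration in force, so (d) is unavailable.
Exception (e) does not apply: there is no Category 6 Waiver in force.
No exception displaces § 75.

Yes — Nikolai must hold a retail food licence.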